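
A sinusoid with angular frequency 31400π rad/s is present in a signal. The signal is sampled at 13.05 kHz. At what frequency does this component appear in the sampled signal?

ω = 31400π rad/s → f = ω/(2π) = 15700 Hz = 15.7 kHz.
15.7 kHz mod fs = 2.65 kHz.
2.65 kHz ≤ fs/2 = 6.525 kHz, appears at 2.65 kHz.

2.65 kHz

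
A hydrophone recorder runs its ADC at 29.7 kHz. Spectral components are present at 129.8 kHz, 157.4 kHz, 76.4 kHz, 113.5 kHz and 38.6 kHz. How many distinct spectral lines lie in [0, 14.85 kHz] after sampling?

fs/2 = 14.85 kHz.
129.8 kHz mod fs = 11 kHz.
11 kHz ≤ fs/2 = 14.85 kHz, appears at 11 kHz.
157.4 kHz mod fs = 8.9 kHz.
8.9 kHz ≤ fs/2 = 14.85 kHz, appears at 8.9 kHz.
76.4 kHz mod fs = 17 kHz.
17 kHz > fs/2 = 14.85 kHz, folds to fs − 17 kHz = 12.7 kHz.
113.5 kHz mod fs = 24.4 kHz.
24.4 kHz > fs/2 = 14.85 kHz, folds to fs − 24.4 kHz = 5.3 kHz.
38.6 kHz mod fs = 8.9 kHz.
8.9 kHz ≤ fs/2 = 14.85 kHz, appears at 8.9 kHz.
Distinct values: {5.3 kHz, 8.9 kHz, 11 kHz, 12.7 kHz} → 4.

4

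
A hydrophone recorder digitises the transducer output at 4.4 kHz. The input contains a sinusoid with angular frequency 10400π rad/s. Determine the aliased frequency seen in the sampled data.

0.8 kHz

ω = 10400π rad/s → f = ω/(2π) = 5200 Hz = 5.2 kHz.
5.2 kHz mod fs = 0.8 kHz.
0.8 kHz ≤ fs/2 = 2.2 kHz, appears at 0.8 kHz.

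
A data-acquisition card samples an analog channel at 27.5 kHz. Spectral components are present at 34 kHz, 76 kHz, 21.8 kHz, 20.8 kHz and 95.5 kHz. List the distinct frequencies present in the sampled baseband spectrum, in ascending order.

5.7 kHz, 6.5 kHz, 6.7 kHz, 13 kHz

fs/2 = 13.75 kHz.
34 kHz mod fs = 6.5 kHz.
6.5 kHz ≤ fs/2 = 13.75 kHz, appears at 6.5 kHz.
76 kHz mod fs = 21 kHz.
21 kHz > fs/2 = 13.75 kHz, folds to fs − 21 kHz = 6.5 kHz.
21.8 kHz > fs/2 = 13.75 kHz, folds to fs − 21.8 kHz = 5.7 kHz.
20.8 kHz > fs/2 = 13.75 kHz, folds to fs − 20.8 kHz = 6.7 kHz.
95.5 kHz mod fs = 13 kHz.
13 kHz ≤ fs/2 = 13.75 kHz, appears at 13 kHz.
Distinct values: {5.7 kHz, 6.5 kHz, 6.7 kHz, 13 kHz}.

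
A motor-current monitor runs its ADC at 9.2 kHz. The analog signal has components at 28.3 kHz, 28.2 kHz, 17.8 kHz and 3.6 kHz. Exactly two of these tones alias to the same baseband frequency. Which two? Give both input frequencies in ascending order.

fs/2 = 4.6 kHz.
28.3 kHz mod fs = 0.7 kHz.
0.7 kHz ≤ fs/2 = 4.6 kHz, appears at 0.7 kHz.
28.2 kHz mod fs = 0.6 kHz.
0.6 kHz ≤ fs/2 = 4.6 kHz, appears at 0.6 kHz.
17.8 kHz mod fs = 8.6 kHz.
8.6 kHz > fs/2 = 4.6 kHz, folds to fs − 8.6 kHz = 0.6 kHz.
3.6 kHz ≤ fs/2 = 4.6 kHz, passes unchanged.
17.8 kHz and 28.2 kHz both map to 0.6 kHz.

17.8 kHz, 28.2 kHz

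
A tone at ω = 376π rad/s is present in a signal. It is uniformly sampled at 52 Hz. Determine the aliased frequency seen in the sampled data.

ω = 376π rad/s → f = ω/(2π) = 188 Hz.
188 Hz mod fs = 32 Hz.
32 Hz > fs/2 = 26 Hz, folds to fs − 32 Hz = 20 Hz.

20 Hz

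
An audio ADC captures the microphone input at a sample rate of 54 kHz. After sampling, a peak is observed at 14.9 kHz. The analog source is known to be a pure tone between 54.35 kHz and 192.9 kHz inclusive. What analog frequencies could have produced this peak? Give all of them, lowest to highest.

Frequencies that alias to 14.9 kHz are k·fs ± 14.9 kHz for integer k ≥ 0.
k=0: 14.9 kHz.
k=1: 39.1 kHz, 68.9 kHz.
k=2: 93.1 kHz, 122.9 kHz.
k=3: 147.1 kHz, 176.9 kHz.
k=4: 201.1 kHz, 230.9 kHz.
Within [54.35 kHz, 192.9 kHz]: 68.9 kHz, 93.1 kHz, 122.9 kHz, 147.1 kHz, 176.9 kHz.

68.9 kHz, 93.1 kHz, 122.9 kHz, 147.1 kHz, 176.9 kHz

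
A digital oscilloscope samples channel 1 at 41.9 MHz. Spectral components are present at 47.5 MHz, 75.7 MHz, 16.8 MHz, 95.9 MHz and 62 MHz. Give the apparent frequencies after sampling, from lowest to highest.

5.6 MHz, 8.1 MHz, 12.1 MHz, 16.8 MHz, 20.1 MHz

fs/2 = 20.95 MHz.
47.5 MHz mod fs = 5.6 MHz.
5.6 MHz ≤ fs/2 = 20.95 MHz, appears at 5.6 MHz.
75.7 MHz mod fs = 33.8 MHz.
33.8 MHz > fs/2 = 20.95 MHz, folds to fs − 33.8 MHz = 8.1 MHz.
16.8 MHz ≤ fs/2 = 20.95 MHz, passes unchanged.
95.9 MHz mod fs = 12.1 MHz.
12.1 MHz ≤ fs/2 = 20.95 MHz, appears at 12.1 MHz.
62 MHz mod fs = 20.1 MHz.
20.1 MHz ≤ fs/2 = 20.95 MHz, appears at 20.1 MHz.
Distinct values: {5.6 MHz, 8.1 MHz, 12.1 MHz, 16.8 MHz, 20.1 MHz}.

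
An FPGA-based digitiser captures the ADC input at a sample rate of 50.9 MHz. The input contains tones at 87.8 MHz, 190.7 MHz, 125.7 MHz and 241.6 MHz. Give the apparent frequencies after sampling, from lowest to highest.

12.9 MHz, 14 MHz, 23.9 MHz

fs/2 = 25.45 MHz.
87.8 MHz mod fs = 36.9 MHz.
36.9 MHz > fs/2 = 25.45 MHz, folds to fs − 36.9 MHz = 14 MHz.
190.7 MHz mod fs = 38 MHz.
38 MHz > fs/2 = 25.45 MHz, folds to fs − 38 MHz = 12.9 MHz.
125.7 MHz mod fs = 23.9 MHz.
23.9 MHz ≤ fs/2 = 25.45 MHz, appears at 23.9 MHz.
241.6 MHz mod fs = 38 MHz.
38 MHz > fs/2 = 25.45 MHz, folds to fs − 38 MHz = 12.9 MHz.
Distinct values: {12.9 MHz, 14 MHz, 23.9 MHz}.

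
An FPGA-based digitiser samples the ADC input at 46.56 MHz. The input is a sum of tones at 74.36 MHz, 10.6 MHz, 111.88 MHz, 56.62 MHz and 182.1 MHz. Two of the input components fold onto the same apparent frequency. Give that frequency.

fs/2 = 23.28 MHz.
74.36 MHz mod fs = 27.8 MHz.
27.8 MHz > fs/2 = 23.28 MHz, folds to fs − 27.8 MHz = 18.76 MHz.
10.6 MHz ≤ fs/2 = 23.28 MHz, passes unchanged.
111.88 MHz mod fs = 18.76 MHz.
18.76 MHz ≤ fs/2 = 23.28 MHz, appears at 18.76 MHz.
56.62 MHz mod fs = 10.06 MHz.
10.06 MHz ≤ fs/2 = 23.28 MHz, appears at 10.06 MHz.
182.1 MHz mod fs = 42.42 MHz.
42.42 MHz > fs/2 = 23.28 MHz, folds to fs − 42.42 MHz = 4.14 MHz.
74.36 MHz and 111.88 MHz both map to 18.76 MHz.

18.76 MHz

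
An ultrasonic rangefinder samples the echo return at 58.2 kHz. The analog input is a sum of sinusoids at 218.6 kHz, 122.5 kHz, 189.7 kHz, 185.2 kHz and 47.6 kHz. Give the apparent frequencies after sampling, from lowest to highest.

6.1 kHz, 10.6 kHz, 14.2 kHz, 15.1 kHz

fs/2 = 29.1 kHz.
218.6 kHz mod fs = 44 kHz.
44 kHz > fs/2 = 29.1 kHz, folds to fs − 44 kHz = 14.2 kHz.
122.5 kHz mod fs = 6.1 kHz.
6.1 kHz ≤ fs/2 = 29.1 kHz, appears at 6.1 kHz.
189.7 kHz mod fs = 15.1 kHz.
15.1 kHz ≤ fs/2 = 29.1 kHz, appears at 15.1 kHz.
185.2 kHz mod fs = 10.6 kHz.
10.6 kHz ≤ fs/2 = 29.1 kHz, appears at 10.6 kHz.
47.6 kHz > fs/2 = 29.1 kHz, folds to fs − 47.6 kHz = 10.6 kHz.
Distinct values: {6.1 kHz, 10.6 kHz, 14.2 kHz, 15.1 kHz}.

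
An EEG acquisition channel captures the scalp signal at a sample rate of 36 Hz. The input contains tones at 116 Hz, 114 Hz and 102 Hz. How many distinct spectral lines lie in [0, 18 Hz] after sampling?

fs/2 = 18 Hz.
116 Hz mod fs = 8 Hz.
8 Hz ≤ fs/2 = 18 Hz, appears at 8 Hz.
114 Hz mod fs = 6 Hz.
6 Hz ≤ fs/2 = 18 Hz, appears at 6 Hz.
102 Hz mod fs = 30 Hz.
30 Hz > fs/2 = 18 Hz, folds to fs − 30 Hz = 6 Hz.
Distinct values: {6 Hz, 8 Hz} → 2.

2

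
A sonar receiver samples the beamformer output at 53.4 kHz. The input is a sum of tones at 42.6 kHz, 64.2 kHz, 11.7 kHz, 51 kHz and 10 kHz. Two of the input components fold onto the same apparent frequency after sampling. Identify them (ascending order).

fs/2 = 26.7 kHz.
42.6 kHz > fs/2 = 26.7 kHz, folds to fs − 42.6 kHz = 10.8 kHz.
64.2 kHz mod fs = 10.8 kHz.
10.8 kHz ≤ fs/2 = 26.7 kHz, appears at 10.8 kHz.
11.7 kHz ≤ fs/2 = 26.7 kHz, passes unchanged.
51 kHz > fs/2 = 26.7 kHz, folds to fs − 51 kHz = 2.4 kHz.
10 kHz ≤ fs/2 = 26.7 kHz, passes unchanged.
42.6 kHz and 64.2 kHz both map to 10.8 kHz.

42.6 kHz, 64.2 kHz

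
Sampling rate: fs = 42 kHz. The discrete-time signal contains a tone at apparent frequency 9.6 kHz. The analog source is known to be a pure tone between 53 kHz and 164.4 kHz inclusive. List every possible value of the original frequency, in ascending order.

74.4 kHz, 93.6 kHz, 116.4 kHz, 135.6 kHz, 158.4 kHz

Frequencies that alias to 9.6 kHz are k·fs ± 9.6 kHz for integer k ≥ 0.
k=0: 9.6 kHz.
k=1: 32.4 kHz, 51.6 kHz.
k=2: 74.4 kHz, 93.6 kHz.
k=3: 116.4 kHz, 135.6 kHz.
k=4: 158.4 kHz, 177.6 kHz.
k=5: 200.4 kHz, 219.6 kHz.
Within [53 kHz, 164.4 kHz]: 74.4 kHz, 93.6 kHz, 116.4 kHz, 135.6 kHz, 158.4 kHz.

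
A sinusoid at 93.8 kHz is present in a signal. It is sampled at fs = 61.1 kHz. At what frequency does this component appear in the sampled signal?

28.4 kHz

93.8 kHz mod fs = 32.7 kHz.
32.7 kHz > fs/2 = 30.55 kHz, folds to fs − 32.7 kHz = 28.4 kHz.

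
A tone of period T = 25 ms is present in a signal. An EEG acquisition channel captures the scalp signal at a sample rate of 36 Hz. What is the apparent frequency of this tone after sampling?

T = 25 ms → f = 1/T = 40 Hz.
40 Hz mod fs = 4 Hz.
4 Hz ≤ fs/2 = 18 Hz, appears at 4 Hz.

4 Hz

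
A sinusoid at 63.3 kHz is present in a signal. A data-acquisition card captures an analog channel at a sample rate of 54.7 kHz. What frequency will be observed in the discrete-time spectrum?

8.6 kHz

63.3 kHz mod fs = 8.6 kHz.
8.6 kHz ≤ fs/2 = 27.35 kHz, appears at 8.6 kHz.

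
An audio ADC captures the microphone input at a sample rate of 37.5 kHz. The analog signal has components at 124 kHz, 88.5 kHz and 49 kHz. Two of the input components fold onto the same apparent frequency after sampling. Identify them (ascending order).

fs/2 = 18.75 kHz.
124 kHz mod fs = 11.5 kHz.
11.5 kHz ≤ fs/2 = 18.75 kHz, appears at 11.5 kHz.
88.5 kHz mod fs = 13.5 kHz.
13.5 kHz ≤ fs/2 = 18.75 kHz, appears at 13.5 kHz.
49 kHz mod fs = 11.5 kHz.
11.5 kHz ≤ fs/2 = 18.75 kHz, appears at 11.5 kHz.
49 kHz and 124 kHz both map to 11.5 kHz.

49 kHz, 124 kHz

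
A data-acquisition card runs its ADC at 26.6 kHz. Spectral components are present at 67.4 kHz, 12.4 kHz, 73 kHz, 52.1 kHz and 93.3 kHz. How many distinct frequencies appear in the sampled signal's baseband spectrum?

fs/2 = 13.3 kHz.
67.4 kHz mod fs = 14.2 kHz.
14.2 kHz > fs/2 = 13.3 kHz, folds to fs − 14.2 kHz = 12.4 kHz.
12.4 kHz ≤ fs/2 = 13.3 kHz, passes unchanged.
73 kHz mod fs = 19.8 kHz.
19.8 kHz > fs/2 = 13.3 kHz, folds to fs − 19.8 kHz = 6.8 kHz.
52.1 kHz mod fs = 25.5 kHz.
25.5 kHz > fs/2 = 13.3 kHz, folds to fs − 25.5 kHz = 1.1 kHz.
93.3 kHz mod fs = 13.5 kHz.
13.5 kHz > fs/2 = 13.3 kHz, folds to fs − 13.5 kHz = 13.1 kHz.
Distinct values: {1.1 kHz, 6.8 kHz, 12.4 kHz, 13.1 kHz} → 4.

4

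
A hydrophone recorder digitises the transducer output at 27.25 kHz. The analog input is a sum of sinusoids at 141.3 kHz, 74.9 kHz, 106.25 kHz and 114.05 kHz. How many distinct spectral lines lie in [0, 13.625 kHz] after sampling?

fs/2 = 13.625 kHz.
141.3 kHz mod fs = 5.05 kHz.
5.05 kHz ≤ fs/2 = 13.625 kHz, appears at 5.05 kHz.
74.9 kHz mod fs = 20.4 kHz.
20.4 kHz > fs/2 = 13.625 kHz, folds to fs − 20.4 kHz = 6.85 kHz.
106.25 kHz mod fs = 24.5 kHz.
24.5 kHz > fs/2 = 13.625 kHz, folds to fs − 24.5 kHz = 2.75 kHz.
114.05 kHz mod fs = 5.05 kHz.
5.05 kHz ≤ fs/2 = 13.625 kHz, appears at 5.05 kHz.
Distinct values: {2.75 kHz, 5.05 kHz, 6.85 kHz} → 3.

3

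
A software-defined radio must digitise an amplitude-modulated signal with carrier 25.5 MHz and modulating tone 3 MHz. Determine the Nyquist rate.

AM sidebands sit at fc ± fm = 22.5 MHz and 28.5 MHz.
Highest-frequency component: 28.5 MHz.
Nyquist rate = 2 × 28.5 MHz = 57 MHz.

57 MHz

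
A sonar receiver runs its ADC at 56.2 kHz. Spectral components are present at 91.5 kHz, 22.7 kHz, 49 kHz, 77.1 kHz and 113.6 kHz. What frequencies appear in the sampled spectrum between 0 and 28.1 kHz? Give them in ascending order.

fs/2 = 28.1 kHz.
91.5 kHz mod fs = 35.3 kHz.
35.3 kHz > fs/2 = 28.1 kHz, folds to fs − 35.3 kHz = 20.9 kHz.
22.7 kHz ≤ fs/2 = 28.1 kHz, passes unchanged.
49 kHz > fs/2 = 28.1 kHz, folds to fs − 49 kHz = 7.2 kHz.
77.1 kHz mod fs = 20.9 kHz.
20.9 kHz ≤ fs/2 = 28.1 kHz, appears at 20.9 kHz.
113.6 kHz mod fs = 1.2 kHz.
1.2 kHz ≤ fs/2 = 28.1 kHz, appears at 1.2 kHz.
Distinct values: {1.2 kHz, 7.2 kHz, 20.9 kHz, 22.7 kHz}.

1.2 kHz, 7.2 kHz, 20.9 kHz, 22.7 kHz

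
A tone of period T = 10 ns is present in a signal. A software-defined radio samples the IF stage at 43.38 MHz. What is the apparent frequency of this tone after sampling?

T = 10 ns → f = 1/T = 100 MHz.
100 MHz mod fs = 13.24 MHz.
13.24 MHz ≤ fs/2 = 21.69 MHz, appears at 13.24 MHz.

13.24 MHz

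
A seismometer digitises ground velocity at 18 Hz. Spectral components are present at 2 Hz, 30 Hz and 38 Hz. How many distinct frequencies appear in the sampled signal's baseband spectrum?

2

fs/2 = 9 Hz.
2 Hz ≤ fs/2 = 9 Hz, passes unchanged.
30 Hz mod fs = 12 Hz.
12 Hz > fs/2 = 9 Hz, folds to fs − 12 Hz = 6 Hz.
38 Hz mod fs = 2 Hz.
2 Hz ≤ fs/2 = 9 Hz, appears at 2 Hz.
Distinct values: {2 Hz, 6 Hz} → 2.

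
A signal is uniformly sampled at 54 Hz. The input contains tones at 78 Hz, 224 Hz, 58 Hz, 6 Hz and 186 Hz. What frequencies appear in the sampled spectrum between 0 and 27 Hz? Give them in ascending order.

4 Hz, 6 Hz, 8 Hz, 24 Hz

fs/2 = 27 Hz.
78 Hz mod fs = 24 Hz.
24 Hz ≤ fs/2 = 27 Hz, appears at 24 Hz.
224 Hz mod fs = 8 Hz.
8 Hz ≤ fs/2 = 27 Hz, appears at 8 Hz.
58 Hz mod fs = 4 Hz.
4 Hz ≤ fs/2 = 27 Hz, appears at 4 Hz.
6 Hz ≤ fs/2 = 27 Hz, passes unchanged.
186 Hz mod fs = 24 Hz.
24 Hz ≤ fs/2 = 27 Hz, appears at 24 Hz.
Distinct values: {4 Hz, 6 Hz, 8 Hz, 24 Hz}.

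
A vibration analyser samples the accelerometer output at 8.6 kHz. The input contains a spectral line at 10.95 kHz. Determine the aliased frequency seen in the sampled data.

2.35 kHz

10.95 kHz mod fs = 2.35 kHz.
2.35 kHz ≤ fs/2 = 4.3 kHz, appears at 2.35 kHz.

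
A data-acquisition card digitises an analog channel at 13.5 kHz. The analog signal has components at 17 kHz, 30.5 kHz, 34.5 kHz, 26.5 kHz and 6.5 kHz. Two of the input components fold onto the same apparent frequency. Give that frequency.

3.5 kHz

fs/2 = 6.75 kHz.
17 kHz mod fs = 3.5 kHz.
3.5 kHz ≤ fs/2 = 6.75 kHz, appears at 3.5 kHz.
30.5 kHz mod fs = 3.5 kHz.
3.5 kHz ≤ fs/2 = 6.75 kHz, appears at 3.5 kHz.
34.5 kHz mod fs = 7.5 kHz.
7.5 kHz > fs/2 = 6.75 kHz, folds to fs − 7.5 kHz = 6 kHz.
26.5 kHz mod fs = 13 kHz.
13 kHz > fs/2 = 6.75 kHz, folds to fs − 13 kHz = 0.5 kHz.
6.5 kHz ≤ fs/2 = 6.75 kHz, passes unchanged.
17 kHz and 30.5 kHz both map to 3.5 kHz.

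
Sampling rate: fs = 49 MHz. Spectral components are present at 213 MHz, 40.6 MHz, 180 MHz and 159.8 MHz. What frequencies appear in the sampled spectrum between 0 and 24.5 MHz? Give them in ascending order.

8.4 MHz, 12.8 MHz, 16 MHz, 17 MHz

fs/2 = 24.5 MHz.
213 MHz mod fs = 17 MHz.
17 MHz ≤ fs/2 = 24.5 MHz, appears at 17 MHz.
40.6 MHz > fs/2 = 24.5 MHz, folds to fs − 40.6 MHz = 8.4 MHz.
180 MHz mod fs = 33 MHz.
33 MHz > fs/2 = 24.5 MHz, folds to fs − 33 MHz = 16 MHz.
159.8 MHz mod fs = 12.8 MHz.
12.8 MHz ≤ fs/2 = 24.5 MHz, appears at 12.8 MHz.
Distinct values: {8.4 MHz, 12.8 MHz, 16 MHz, 17 MHz}.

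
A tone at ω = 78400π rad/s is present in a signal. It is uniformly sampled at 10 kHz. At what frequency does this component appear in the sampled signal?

0.8 kHz

ω = 78400π rad/s → f = ω/(2π) = 39200 Hz = 39.2 kHz.
39.2 kHz mod fs = 9.2 kHz.
9.2 kHz > fs/2 = 5 kHz, folds to fs − 9.2 kHz = 0.8 kHz.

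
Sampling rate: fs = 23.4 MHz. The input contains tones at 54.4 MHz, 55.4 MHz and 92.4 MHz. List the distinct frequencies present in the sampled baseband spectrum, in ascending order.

1.2 MHz, 7.6 MHz, 8.6 MHz

fs/2 = 11.7 MHz.
54.4 MHz mod fs = 7.6 MHz.
7.6 MHz ≤ fs/2 = 11.7 MHz, appears at 7.6 MHz.
55.4 MHz mod fs = 8.6 MHz.
8.6 MHz ≤ fs/2 = 11.7 MHz, appears at 8.6 MHz.
92.4 MHz mod fs = 22.2 MHz.
22.2 MHz > fs/2 = 11.7 MHz, folds to fs − 22.2 MHz = 1.2 MHz.
Distinct values: {1.2 MHz, 7.6 MHz, 8.6 MHz}.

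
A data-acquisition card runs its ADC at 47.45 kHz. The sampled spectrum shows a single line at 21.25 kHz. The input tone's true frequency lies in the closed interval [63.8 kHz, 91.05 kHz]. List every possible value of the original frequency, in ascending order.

68.7 kHz, 73.65 kHz

Frequencies that alias to 21.25 kHz are k·fs ± 21.25 kHz for integer k ≥ 0.
k=0: 21.25 kHz.
k=1: 26.2 kHz, 68.7 kHz.
k=2: 73.65 kHz, 116.15 kHz.
k=3: 121.1 kHz, 163.6 kHz.
Within [63.8 kHz, 91.05 kHz]: 68.7 kHz, 73.65 kHz.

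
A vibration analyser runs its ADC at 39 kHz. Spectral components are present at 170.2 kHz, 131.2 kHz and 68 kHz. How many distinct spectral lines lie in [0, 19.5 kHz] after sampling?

2

fs/2 = 19.5 kHz.
170.2 kHz mod fs = 14.2 kHz.
14.2 kHz ≤ fs/2 = 19.5 kHz, appears at 14.2 kHz.
131.2 kHz mod fs = 14.2 kHz.
14.2 kHz ≤ fs/2 = 19.5 kHz, appears at 14.2 kHz.
68 kHz mod fs = 29 kHz.
29 kHz > fs/2 = 19.5 kHz, folds to fs − 29 kHz = 10 kHz.
Distinct values: {10 kHz, 14.2 kHz} → 2.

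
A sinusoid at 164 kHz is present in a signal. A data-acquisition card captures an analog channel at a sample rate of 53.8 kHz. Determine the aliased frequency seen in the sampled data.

164 kHz mod fs = 2.6 kHz.
2.6 kHz ≤ fs/2 = 26.9 kHz, appears at 2.6 kHz.

2.6 kHz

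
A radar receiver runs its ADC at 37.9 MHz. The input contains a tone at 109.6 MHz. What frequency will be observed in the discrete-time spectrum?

109.6 MHz mod fs = 33.8 MHz.
33.8 MHz > fs/2 = 18.95 MHz, folds to fs − 33.8 MHz = 4.1 MHz.

4.1 MHz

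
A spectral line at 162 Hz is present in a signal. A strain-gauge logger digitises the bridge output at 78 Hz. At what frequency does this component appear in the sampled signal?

6 Hz

162 Hz mod fs = 6 Hz.
6 Hz ≤ fs/2 = 39 Hz, appears at 6 Hz.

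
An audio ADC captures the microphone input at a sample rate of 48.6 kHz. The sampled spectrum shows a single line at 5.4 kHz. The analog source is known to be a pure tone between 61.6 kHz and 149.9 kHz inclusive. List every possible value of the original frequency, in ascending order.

Frequencies that alias to 5.4 kHz are k·fs ± 5.4 kHz for integer k ≥ 0.
k=0: 5.4 kHz.
k=1: 43.2 kHz, 54 kHz.
k=2: 91.8 kHz, 102.6 kHz.
k=3: 140.4 kHz, 151.2 kHz.
k=4: 189 kHz, 199.8 kHz.
Within [61.6 kHz, 149.9 kHz]: 91.8 kHz, 102.6 kHz, 140.4 kHz.

91.8 kHz, 102.6 kHz, 140.4 kHz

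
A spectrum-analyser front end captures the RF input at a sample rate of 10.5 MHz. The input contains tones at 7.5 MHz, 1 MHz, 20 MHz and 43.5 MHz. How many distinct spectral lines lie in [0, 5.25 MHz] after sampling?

3

fs/2 = 5.25 MHz.
7.5 MHz > fs/2 = 5.25 MHz, folds to fs − 7.5 MHz = 3 MHz.
1 MHz ≤ fs/2 = 5.25 MHz, passes unchanged.
20 MHz mod fs = 9.5 MHz.
9.5 MHz > fs/2 = 5.25 MHz, folds to fs − 9.5 MHz = 1 MHz.
43.5 MHz mod fs = 1.5 MHz.
1.5 MHz ≤ fs/2 = 5.25 MHz, appears at 1.5 MHz.
Distinct values: {1 MHz, 1.5 MHz, 3 MHz} → 3.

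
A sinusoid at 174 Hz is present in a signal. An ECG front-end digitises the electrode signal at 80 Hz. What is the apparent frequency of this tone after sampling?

14 Hz

174 Hz mod fs = 14 Hz.
14 Hz ≤ fs/2 = 40 Hz, appears at 14 Hz.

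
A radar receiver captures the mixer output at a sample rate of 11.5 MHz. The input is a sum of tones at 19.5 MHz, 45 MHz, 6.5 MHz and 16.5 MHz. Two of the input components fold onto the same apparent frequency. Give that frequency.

fs/2 = 5.75 MHz.
19.5 MHz mod fs = 8 MHz.
8 MHz > fs/2 = 5.75 MHz, folds to fs − 8 MHz = 3.5 MHz.
45 MHz mod fs = 10.5 MHz.
10.5 MHz > fs/2 = 5.75 MHz, folds to fs − 10.5 MHz = 1 MHz.
6.5 MHz > fs/2 = 5.75 MHz, folds to fs − 6.5 MHz = 5 MHz.
16.5 MHz mod fs = 5 MHz.
5 MHz ≤ fs/2 = 5.75 MHz, appears at 5 MHz.
6.5 MHz and 16.5 MHz both map to 5 MHz.

5 MHz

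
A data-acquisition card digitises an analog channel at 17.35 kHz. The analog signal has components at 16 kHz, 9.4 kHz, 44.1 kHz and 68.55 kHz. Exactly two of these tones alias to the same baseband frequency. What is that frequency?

fs/2 = 8.675 kHz.
16 kHz > fs/2 = 8.675 kHz, folds to fs − 16 kHz = 1.35 kHz.
9.4 kHz > fs/2 = 8.675 kHz, folds to fs − 9.4 kHz = 7.95 kHz.
44.1 kHz mod fs = 9.4 kHz.
9.4 kHz > fs/2 = 8.675 kHz, folds to fs − 9.4 kHz = 7.95 kHz.
68.55 kHz mod fs = 16.5 kHz.
16.5 kHz > fs/2 = 8.675 kHz, folds to fs − 16.5 kHz = 0.85 kHz.
9.4 kHz and 44.1 kHz both map to 7.95 kHz.

7.95 kHz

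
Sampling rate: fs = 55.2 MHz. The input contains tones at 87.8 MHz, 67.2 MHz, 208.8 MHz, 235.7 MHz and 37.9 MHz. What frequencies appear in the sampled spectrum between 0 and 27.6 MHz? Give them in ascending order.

12 MHz, 14.9 MHz, 17.3 MHz, 22.6 MHz

fs/2 = 27.6 MHz.
87.8 MHz mod fs = 32.6 MHz.
32.6 MHz > fs/2 = 27.6 MHz, folds to fs − 32.6 MHz = 22.6 MHz.
67.2 MHz mod fs = 12 MHz.
12 MHz ≤ fs/2 = 27.6 MHz, appears at 12 MHz.
208.8 MHz mod fs = 43.2 MHz.
43.2 MHz > fs/2 = 27.6 MHz, folds to fs − 43.2 MHz = 12 MHz.
235.7 MHz mod fs = 14.9 MHz.
14.9 MHz ≤ fs/2 = 27.6 MHz, appears at 14.9 MHz.
37.9 MHz > fs/2 = 27.6 MHz, folds to fs − 37.9 MHz = 17.3 MHz.
Distinct values: {12 MHz, 14.9 MHz, 17.3 MHz, 22.6 MHz}.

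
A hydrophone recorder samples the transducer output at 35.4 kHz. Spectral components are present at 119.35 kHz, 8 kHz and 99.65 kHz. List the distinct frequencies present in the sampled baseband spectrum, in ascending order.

fs/2 = 17.7 kHz.
119.35 kHz mod fs = 13.15 kHz.
13.15 kHz ≤ fs/2 = 17.7 kHz, appears at 13.15 kHz.
8 kHz ≤ fs/2 = 17.7 kHz, passes unchanged.
99.65 kHz mod fs = 28.85 kHz.
28.85 kHz > fs/2 = 17.7 kHz, folds to fs − 28.85 kHz = 6.55 kHz.
Distinct values: {6.55 kHz, 8 kHz, 13.15 kHz}.

6.55 kHz, 8 kHz, 13.15 kHz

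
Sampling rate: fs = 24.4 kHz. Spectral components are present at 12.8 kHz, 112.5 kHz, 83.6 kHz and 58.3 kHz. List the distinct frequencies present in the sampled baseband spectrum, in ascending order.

9.5 kHz, 10.4 kHz, 11.6 kHz

fs/2 = 12.2 kHz.
12.8 kHz > fs/2 = 12.2 kHz, folds to fs − 12.8 kHz = 11.6 kHz.
112.5 kHz mod fs = 14.9 kHz.
14.9 kHz > fs/2 = 12.2 kHz, folds to fs − 14.9 kHz = 9.5 kHz.
83.6 kHz mod fs = 10.4 kHz.
10.4 kHz ≤ fs/2 = 12.2 kHz, appears at 10.4 kHz.
58.3 kHz mod fs = 9.5 kHz.
9.5 kHz ≤ fs/2 = 12.2 kHz, appears at 9.5 kHz.
Distinct values: {9.5 kHz, 10.4 kHz, 11.6 kHz}.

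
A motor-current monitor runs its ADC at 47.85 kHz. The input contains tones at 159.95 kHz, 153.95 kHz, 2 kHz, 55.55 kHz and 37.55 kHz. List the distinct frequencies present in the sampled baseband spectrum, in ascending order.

2 kHz, 7.7 kHz, 10.3 kHz, 10.4 kHz, 16.4 kHz

fs/2 = 23.925 kHz.
159.95 kHz mod fs = 16.4 kHz.
16.4 kHz ≤ fs/2 = 23.925 kHz, appears at 16.4 kHz.
153.95 kHz mod fs = 10.4 kHz.
10.4 kHz ≤ fs/2 = 23.925 kHz, appears at 10.4 kHz.
2 kHz ≤ fs/2 = 23.925 kHz, passes unchanged.
55.55 kHz mod fs = 7.7 kHz.
7.7 kHz ≤ fs/2 = 23.925 kHz, appears at 7.7 kHz.
37.55 kHz > fs/2 = 23.925 kHz, folds to fs − 37.55 kHz = 10.3 kHz.
Distinct values: {2 kHz, 7.7 kHz, 10.3 kHz, 10.4 kHz, 16.4 kHz}.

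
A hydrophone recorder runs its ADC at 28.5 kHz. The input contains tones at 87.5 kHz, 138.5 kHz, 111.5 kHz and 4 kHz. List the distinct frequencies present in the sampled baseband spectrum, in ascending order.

2 kHz, 2.5 kHz, 4 kHz

fs/2 = 14.25 kHz.
87.5 kHz mod fs = 2 kHz.
2 kHz ≤ fs/2 = 14.25 kHz, appears at 2 kHz.
138.5 kHz mod fs = 24.5 kHz.
24.5 kHz > fs/2 = 14.25 kHz, folds to fs − 24.5 kHz = 4 kHz.
111.5 kHz mod fs = 26 kHz.
26 kHz > fs/2 = 14.25 kHz, folds to fs − 26 kHz = 2.5 kHz.
4 kHz ≤ fs/2 = 14.25 kHz, passes unchanged.
Distinct values: {2 kHz, 2.5 kHz, 4 kHz}.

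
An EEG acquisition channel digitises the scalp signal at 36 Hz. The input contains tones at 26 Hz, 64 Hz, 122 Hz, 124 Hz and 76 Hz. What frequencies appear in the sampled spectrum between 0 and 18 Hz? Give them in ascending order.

4 Hz, 8 Hz, 10 Hz, 14 Hz, 16 Hz

fs/2 = 18 Hz.
26 Hz > fs/2 = 18 Hz, folds to fs − 26 Hz = 10 Hz.
64 Hz mod fs = 28 Hz.
28 Hz > fs/2 = 18 Hz, folds to fs − 28 Hz = 8 Hz.
122 Hz mod fs = 14 Hz.
14 Hz ≤ fs/2 = 18 Hz, appears at 14 Hz.
124 Hz mod fs = 16 Hz.
16 Hz ≤ fs/2 = 18 Hz, appears at 16 Hz.
76 Hz mod fs = 4 Hz.
4 Hz ≤ fs/2 = 18 Hz, appears at 4 Hz.
Distinct values: {4 Hz, 8 Hz, 10 Hz, 14 Hz, 16 Hz}.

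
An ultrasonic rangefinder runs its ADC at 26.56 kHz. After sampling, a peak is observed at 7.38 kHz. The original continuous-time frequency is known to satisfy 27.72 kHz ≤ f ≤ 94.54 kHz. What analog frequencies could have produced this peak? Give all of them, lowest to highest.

33.94 kHz, 45.74 kHz, 60.5 kHz, 72.3 kHz, 87.06 kHz

Frequencies that alias to 7.38 kHz are k·fs ± 7.38 kHz for integer k ≥ 0.
k=0: 7.38 kHz.
k=1: 19.18 kHz, 33.94 kHz.
k=2: 45.74 kHz, 60.5 kHz.
k=3: 72.3 kHz, 87.06 kHz.
k=4: 98.86 kHz, 113.62 kHz.
Within [27.72 kHz, 94.54 kHz]: 33.94 kHz, 45.74 kHz, 60.5 kHz, 72.3 kHz, 87.06 kHz.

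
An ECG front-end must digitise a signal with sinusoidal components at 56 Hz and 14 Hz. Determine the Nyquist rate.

Highest-frequency component: 56 Hz.
Nyquist rate = 2 × 56 Hz = 112 Hz.

112 Hz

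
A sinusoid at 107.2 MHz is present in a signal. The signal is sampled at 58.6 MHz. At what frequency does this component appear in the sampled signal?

10 MHz

107.2 MHz mod fs = 48.6 MHz.
48.6 MHz > fs/2 = 29.3 MHz, folds to fs − 48.6 MHz = 10 MHz.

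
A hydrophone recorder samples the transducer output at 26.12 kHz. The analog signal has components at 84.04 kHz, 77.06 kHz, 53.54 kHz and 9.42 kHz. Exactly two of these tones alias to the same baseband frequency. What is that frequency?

fs/2 = 13.06 kHz.
84.04 kHz mod fs = 5.68 kHz.
5.68 kHz ≤ fs/2 = 13.06 kHz, appears at 5.68 kHz.
77.06 kHz mod fs = 24.82 kHz.
24.82 kHz > fs/2 = 13.06 kHz, folds to fs − 24.82 kHz = 1.3 kHz.
53.54 kHz mod fs = 1.3 kHz.
1.3 kHz ≤ fs/2 = 13.06 kHz, appears at 1.3 kHz.
9.42 kHz ≤ fs/2 = 13.06 kHz, passes unchanged.
53.54 kHz and 77.06 kHz both map to 1.3 kHz.

1.3 kHz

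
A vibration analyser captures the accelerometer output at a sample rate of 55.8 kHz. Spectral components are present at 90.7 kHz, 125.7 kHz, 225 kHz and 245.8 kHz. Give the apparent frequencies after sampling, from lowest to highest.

fs/2 = 27.9 kHz.
90.7 kHz mod fs = 34.9 kHz.
34.9 kHz > fs/2 = 27.9 kHz, folds to fs − 34.9 kHz = 20.9 kHz.
125.7 kHz mod fs = 14.1 kHz.
14.1 kHz ≤ fs/2 = 27.9 kHz, appears at 14.1 kHz.
225 kHz mod fs = 1.8 kHz.
1.8 kHz ≤ fs/2 = 27.9 kHz, appears at 1.8 kHz.
245.8 kHz mod fs = 22.6 kHz.
22.6 kHz ≤ fs/2 = 27.9 kHz, appears at 22.6 kHz.
Distinct values: {1.8 kHz, 14.1 kHz, 20.9 kHz, 22.6 kHz}.

1.8 kHz, 14.1 kHz, 20.9 kHz, 22.6 kHz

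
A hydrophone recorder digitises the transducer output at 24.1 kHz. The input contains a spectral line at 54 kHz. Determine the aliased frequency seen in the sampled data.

54 kHz mod fs = 5.8 kHz.
5.8 kHz ≤ fs/2 = 12.05 kHz, appears at 5.8 kHz.

5.8 kHz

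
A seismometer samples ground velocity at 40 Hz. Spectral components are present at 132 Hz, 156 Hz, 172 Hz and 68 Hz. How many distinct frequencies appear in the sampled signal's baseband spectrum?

fs/2 = 20 Hz.
132 Hz mod fs = 12 Hz.
12 Hz ≤ fs/2 = 20 Hz, appears at 12 Hz.
156 Hz mod fs = 36 Hz.
36 Hz > fs/2 = 20 Hz, folds to fs − 36 Hz = 4 Hz.
172 Hz mod fs = 12 Hz.
12 Hz ≤ fs/2 = 20 Hz, appears at 12 Hz.
68 Hz mod fs = 28 Hz.
28 Hz > fs/2 = 20 Hz, folds to fs − 28 Hz = 12 Hz.
Distinct values: {4 Hz, 12 Hz} → 2.

2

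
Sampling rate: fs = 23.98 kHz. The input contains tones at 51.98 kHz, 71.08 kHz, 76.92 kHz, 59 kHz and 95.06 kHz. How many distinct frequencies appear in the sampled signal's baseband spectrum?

4

fs/2 = 11.99 kHz.
51.98 kHz mod fs = 4.02 kHz.
4.02 kHz ≤ fs/2 = 11.99 kHz, appears at 4.02 kHz.
71.08 kHz mod fs = 23.12 kHz.
23.12 kHz > fs/2 = 11.99 kHz, folds to fs − 23.12 kHz = 0.86 kHz.
76.92 kHz mod fs = 4.98 kHz.
4.98 kHz ≤ fs/2 = 11.99 kHz, appears at 4.98 kHz.
59 kHz mod fs = 11.04 kHz.
11.04 kHz ≤ fs/2 = 11.99 kHz, appears at 11.04 kHz.
95.06 kHz mod fs = 23.12 kHz.
23.12 kHz > fs/2 = 11.99 kHz, folds to fs − 23.12 kHz = 0.86 kHz.
Distinct values: {0.86 kHz, 4.02 kHz, 4.98 kHz, 11.04 kHz} → 4.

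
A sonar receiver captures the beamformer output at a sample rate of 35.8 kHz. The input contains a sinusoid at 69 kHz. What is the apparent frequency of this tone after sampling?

69 kHz mod fs = 33.2 kHz.
33.2 kHz > fs/2 = 17.9 kHz, folds to fs − 33.2 kHz = 2.6 kHz.

2.6 kHz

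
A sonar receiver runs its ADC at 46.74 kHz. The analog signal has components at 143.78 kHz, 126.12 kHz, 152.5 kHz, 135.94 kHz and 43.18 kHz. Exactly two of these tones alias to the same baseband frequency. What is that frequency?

fs/2 = 23.37 kHz.
143.78 kHz mod fs = 3.56 kHz.
3.56 kHz ≤ fs/2 = 23.37 kHz, appears at 3.56 kHz.
126.12 kHz mod fs = 32.64 kHz.
32.64 kHz > fs/2 = 23.37 kHz, folds to fs − 32.64 kHz = 14.1 kHz.
152.5 kHz mod fs = 12.28 kHz.
12.28 kHz ≤ fs/2 = 23.37 kHz, appears at 12.28 kHz.
135.94 kHz mod fs = 42.46 kHz.
42.46 kHz > fs/2 = 23.37 kHz, folds to fs − 42.46 kHz = 4.28 kHz.
43.18 kHz > fs/2 = 23.37 kHz, folds to fs − 43.18 kHz = 3.56 kHz.
43.18 kHz and 143.78 kHz both map to 3.56 kHz.

3.56 kHz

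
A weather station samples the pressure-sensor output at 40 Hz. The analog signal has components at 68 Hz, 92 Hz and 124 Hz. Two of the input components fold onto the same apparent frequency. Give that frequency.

fs/2 = 20 Hz.
68 Hz mod fs = 28 Hz.
28 Hz > fs/2 = 20 Hz, folds to fs − 28 Hz = 12 Hz.
92 Hz mod fs = 12 Hz.
12 Hz ≤ fs/2 = 20 Hz, appears at 12 Hz.
124 Hz mod fs = 4 Hz.
4 Hz ≤ fs/2 = 20 Hz, appears at 4 Hz.
68 Hz and 92 Hz both map to 12 Hz.

12 Hz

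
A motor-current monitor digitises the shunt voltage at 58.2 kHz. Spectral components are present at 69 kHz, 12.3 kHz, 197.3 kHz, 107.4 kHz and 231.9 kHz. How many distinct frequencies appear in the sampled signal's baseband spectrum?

5

fs/2 = 29.1 kHz.
69 kHz mod fs = 10.8 kHz.
10.8 kHz ≤ fs/2 = 29.1 kHz, appears at 10.8 kHz.
12.3 kHz ≤ fs/2 = 29.1 kHz, passes unchanged.
197.3 kHz mod fs = 22.7 kHz.
22.7 kHz ≤ fs/2 = 29.1 kHz, appears at 22.7 kHz.
107.4 kHz mod fs = 49.2 kHz.
49.2 kHz > fs/2 = 29.1 kHz, folds to fs − 49.2 kHz = 9 kHz.
231.9 kHz mod fs = 57.3 kHz.
57.3 kHz > fs/2 = 29.1 kHz, folds to fs − 57.3 kHz = 0.9 kHz.
Distinct values: {0.9 kHz, 9 kHz, 10.8 kHz, 12.3 kHz, 22.7 kHz} → 5.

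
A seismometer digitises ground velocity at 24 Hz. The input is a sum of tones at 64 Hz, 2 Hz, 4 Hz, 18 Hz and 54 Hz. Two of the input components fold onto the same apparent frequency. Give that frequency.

fs/2 = 12 Hz.
64 Hz mod fs = 16 Hz.
16 Hz > fs/2 = 12 Hz, folds to fs − 16 Hz = 8 Hz.
2 Hz ≤ fs/2 = 12 Hz, passes unchanged.
4 Hz ≤ fs/2 = 12 Hz, passes unchanged.
18 Hz > fs/2 = 12 Hz, folds to fs − 18 Hz = 6 Hz.
54 Hz mod fs = 6 Hz.
6 Hz ≤ fs/2 = 12 Hz, appears at 6 Hz.
18 Hz and 54 Hz both map to 6 Hz.

6 Hz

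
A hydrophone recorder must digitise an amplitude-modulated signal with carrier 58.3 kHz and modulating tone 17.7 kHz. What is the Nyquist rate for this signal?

AM sidebands sit at fc ± fm = 40.6 kHz and 76 kHz.
Highest-frequency component: 76 kHz.
Nyquist rate = 2 × 76 kHz = 152 kHz.

152 kHz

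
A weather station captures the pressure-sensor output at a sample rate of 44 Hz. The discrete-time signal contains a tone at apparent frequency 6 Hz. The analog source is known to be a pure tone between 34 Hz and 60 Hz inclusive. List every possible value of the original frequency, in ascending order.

38 Hz, 50 Hz

Frequencies that alias to 6 Hz are k·fs ± 6 Hz for integer k ≥ 0.
k=0: 6 Hz.
k=1: 38 Hz, 50 Hz.
k=2: 82 Hz, 94 Hz.
Within [34 Hz, 60 Hz]: 38 Hz, 50 Hz.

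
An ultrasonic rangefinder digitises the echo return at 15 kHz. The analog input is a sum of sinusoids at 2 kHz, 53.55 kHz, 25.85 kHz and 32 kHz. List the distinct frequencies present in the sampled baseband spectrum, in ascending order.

2 kHz, 4.15 kHz, 6.45 kHz

fs/2 = 7.5 kHz.
2 kHz ≤ fs/2 = 7.5 kHz, passes unchanged.
53.55 kHz mod fs = 8.55 kHz.
8.55 kHz > fs/2 = 7.5 kHz, folds to fs − 8.55 kHz = 6.45 kHz.
25.85 kHz mod fs = 10.85 kHz.
10.85 kHz > fs/2 = 7.5 kHz, folds to fs − 10.85 kHz = 4.15 kHz.
32 kHz mod fs = 2 kHz.
2 kHz ≤ fs/2 = 7.5 kHz, appears at 2 kHz.
Distinct values: {2 kHz, 4.15 kHz, 6.45 kHz}.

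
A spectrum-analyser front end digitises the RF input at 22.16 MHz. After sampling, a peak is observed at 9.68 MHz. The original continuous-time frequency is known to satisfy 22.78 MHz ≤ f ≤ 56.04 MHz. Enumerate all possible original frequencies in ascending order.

31.84 MHz, 34.64 MHz, 54 MHz

Frequencies that alias to 9.68 MHz are k·fs ± 9.68 MHz for integer k ≥ 0.
k=0: 9.68 MHz.
k=1: 12.48 MHz, 31.84 MHz.
k=2: 34.64 MHz, 54 MHz.
k=3: 56.8 MHz, 76.16 MHz.
Within [22.78 MHz, 56.04 MHz]: 31.84 MHz, 34.64 MHz, 54 MHz.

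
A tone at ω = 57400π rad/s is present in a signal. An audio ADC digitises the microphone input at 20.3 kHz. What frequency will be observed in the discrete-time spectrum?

ω = 57400π rad/s → f = ω/(2π) = 28700 Hz = 28.7 kHz.
28.7 kHz mod fs = 8.4 kHz.
8.4 kHz ≤ fs/2 = 10.15 kHz, appears at 8.4 kHz.

8.4 kHz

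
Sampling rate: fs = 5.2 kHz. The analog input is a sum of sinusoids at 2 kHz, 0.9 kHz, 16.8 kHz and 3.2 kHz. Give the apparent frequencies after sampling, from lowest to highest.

0.9 kHz, 1.2 kHz, 2 kHz

fs/2 = 2.6 kHz.
2 kHz ≤ fs/2 = 2.6 kHz, passes unchanged.
0.9 kHz ≤ fs/2 = 2.6 kHz, passes unchanged.
16.8 kHz mod fs = 1.2 kHz.
1.2 kHz ≤ fs/2 = 2.6 kHz, appears at 1.2 kHz.
3.2 kHz > fs/2 = 2.6 kHz, folds to fs − 3.2 kHz = 2 kHz.
Distinct values: {0.9 kHz, 1.2 kHz, 2 kHz}.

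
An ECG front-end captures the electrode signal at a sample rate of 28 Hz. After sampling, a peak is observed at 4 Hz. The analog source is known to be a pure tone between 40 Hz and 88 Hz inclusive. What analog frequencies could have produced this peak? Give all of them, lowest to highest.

52 Hz, 60 Hz, 80 Hz, 88 Hz

Frequencies that alias to 4 Hz are k·fs ± 4 Hz for integer k ≥ 0.
k=0: 4 Hz.
k=1: 24 Hz, 32 Hz.
k=2: 52 Hz, 60 Hz.
k=3: 80 Hz, 88 Hz.
k=4: 108 Hz, 116 Hz.
Within [40 Hz, 88 Hz]: 52 Hz, 60 Hz, 80 Hz, 88 Hz.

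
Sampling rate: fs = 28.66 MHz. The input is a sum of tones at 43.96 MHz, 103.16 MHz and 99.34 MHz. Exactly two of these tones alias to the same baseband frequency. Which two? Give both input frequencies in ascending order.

fs/2 = 14.33 MHz.
43.96 MHz mod fs = 15.3 MHz.
15.3 MHz > fs/2 = 14.33 MHz, folds to fs − 15.3 MHz = 13.36 MHz.
103.16 MHz mod fs = 17.18 MHz.
17.18 MHz > fs/2 = 14.33 MHz, folds to fs − 17.18 MHz = 11.48 MHz.
99.34 MHz mod fs = 13.36 MHz.
13.36 MHz ≤ fs/2 = 14.33 MHz, appears at 13.36 MHz.
43.96 MHz and 99.34 MHz both map to 13.36 MHz.

43.96 MHz, 99.34 MHz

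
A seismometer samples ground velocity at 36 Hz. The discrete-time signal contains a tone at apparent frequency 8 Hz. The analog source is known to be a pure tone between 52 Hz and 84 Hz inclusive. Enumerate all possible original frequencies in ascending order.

64 Hz, 80 Hz

Frequencies that alias to 8 Hz are k·fs ± 8 Hz for integer k ≥ 0.
k=0: 8 Hz.
k=1: 28 Hz, 44 Hz.
k=2: 64 Hz, 80 Hz.
k=3: 100 Hz, 116 Hz.
Within [52 Hz, 84 Hz]: 64 Hz, 80 Hz.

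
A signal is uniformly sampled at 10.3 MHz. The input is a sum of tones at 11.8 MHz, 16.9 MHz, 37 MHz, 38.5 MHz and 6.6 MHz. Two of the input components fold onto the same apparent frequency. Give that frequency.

3.7 MHz

fs/2 = 5.15 MHz.
11.8 MHz mod fs = 1.5 MHz.
1.5 MHz ≤ fs/2 = 5.15 MHz, appears at 1.5 MHz.
16.9 MHz mod fs = 6.6 MHz.
6.6 MHz > fs/2 = 5.15 MHz, folds to fs − 6.6 MHz = 3.7 MHz.
37 MHz mod fs = 6.1 MHz.
6.1 MHz > fs/2 = 5.15 MHz, folds to fs − 6.1 MHz = 4.2 MHz.
38.5 MHz mod fs = 7.6 MHz.
7.6 MHz > fs/2 = 5.15 MHz, folds to fs − 7.6 MHz = 2.7 MHz.
6.6 MHz > fs/2 = 5.15 MHz, folds to fs − 6.6 MHz = 3.7 MHz.
6.6 MHz and 16.9 MHz both map to 3.7 MHz.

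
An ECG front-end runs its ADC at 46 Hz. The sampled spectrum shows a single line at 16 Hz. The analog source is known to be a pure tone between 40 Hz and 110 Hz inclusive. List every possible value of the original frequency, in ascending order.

62 Hz, 76 Hz, 108 Hz

Frequencies that alias to 16 Hz are k·fs ± 16 Hz for integer k ≥ 0.
k=0: 16 Hz.
k=1: 30 Hz, 62 Hz.
k=2: 76 Hz, 108 Hz.
k=3: 122 Hz, 154 Hz.
Within [40 Hz, 110 Hz]: 62 Hz, 76 Hz, 108 Hz.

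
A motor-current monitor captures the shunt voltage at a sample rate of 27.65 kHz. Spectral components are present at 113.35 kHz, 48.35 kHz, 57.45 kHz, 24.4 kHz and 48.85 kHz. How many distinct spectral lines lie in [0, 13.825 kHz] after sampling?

fs/2 = 13.825 kHz.
113.35 kHz mod fs = 2.75 kHz.
2.75 kHz ≤ fs/2 = 13.825 kHz, appears at 2.75 kHz.
48.35 kHz mod fs = 20.7 kHz.
20.7 kHz > fs/2 = 13.825 kHz, folds to fs − 20.7 kHz = 6.95 kHz.
57.45 kHz mod fs = 2.15 kHz.
2.15 kHz ≤ fs/2 = 13.825 kHz, appears at 2.15 kHz.
24.4 kHz > fs/2 = 13.825 kHz, folds to fs − 24.4 kHz = 3.25 kHz.
48.85 kHz mod fs = 21.2 kHz.
21.2 kHz > fs/2 = 13.825 kHz, folds to fs − 21.2 kHz = 6.45 kHz.
Distinct values: {2.15 kHz, 2.75 kHz, 3.25 kHz, 6.45 kHz, 6.95 kHz} → 5.

5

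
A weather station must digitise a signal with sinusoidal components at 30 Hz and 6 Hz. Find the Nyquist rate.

Highest-frequency component: 30 Hz.
Nyquist rate = 2 × 30 Hz = 60 Hz.

60 Hz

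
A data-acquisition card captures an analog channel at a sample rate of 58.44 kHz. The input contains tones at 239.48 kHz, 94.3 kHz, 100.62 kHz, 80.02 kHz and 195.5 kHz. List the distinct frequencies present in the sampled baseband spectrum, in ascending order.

5.72 kHz, 16.26 kHz, 20.18 kHz, 21.58 kHz, 22.58 kHz

fs/2 = 29.22 kHz.
239.48 kHz mod fs = 5.72 kHz.
5.72 kHz ≤ fs/2 = 29.22 kHz, appears at 5.72 kHz.
94.3 kHz mod fs = 35.86 kHz.
35.86 kHz > fs/2 = 29.22 kHz, folds to fs − 35.86 kHz = 22.58 kHz.
100.62 kHz mod fs = 42.18 kHz.
42.18 kHz > fs/2 = 29.22 kHz, folds to fs − 42.18 kHz = 16.26 kHz.
80.02 kHz mod fs = 21.58 kHz.
21.58 kHz ≤ fs/2 = 29.22 kHz, appears at 21.58 kHz.
195.5 kHz mod fs = 20.18 kHz.
20.18 kHz ≤ fs/2 = 29.22 kHz, appears at 20.18 kHz.
Distinct values: {5.72 kHz, 16.26 kHz, 20.18 kHz, 21.58 kHz, 22.58 kHz}.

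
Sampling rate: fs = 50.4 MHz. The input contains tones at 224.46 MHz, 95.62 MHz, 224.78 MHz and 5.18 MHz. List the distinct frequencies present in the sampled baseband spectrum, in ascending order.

5.18 MHz, 22.86 MHz, 23.18 MHz

fs/2 = 25.2 MHz.
224.46 MHz mod fs = 22.86 MHz.
22.86 MHz ≤ fs/2 = 25.2 MHz, appears at 22.86 MHz.
95.62 MHz mod fs = 45.22 MHz.
45.22 MHz > fs/2 = 25.2 MHz, folds to fs − 45.22 MHz = 5.18 MHz.
224.78 MHz mod fs = 23.18 MHz.
23.18 MHz ≤ fs/2 = 25.2 MHz, appears at 23.18 MHz.
5.18 MHz ≤ fs/2 = 25.2 MHz, passes unchanged.
Distinct values: {5.18 MHz, 22.86 MHz, 23.18 MHz}.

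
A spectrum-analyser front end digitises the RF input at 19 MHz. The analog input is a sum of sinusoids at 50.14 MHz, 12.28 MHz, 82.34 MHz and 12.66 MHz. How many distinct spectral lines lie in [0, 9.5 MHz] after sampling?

fs/2 = 9.5 MHz.
50.14 MHz mod fs = 12.14 MHz.
12.14 MHz > fs/2 = 9.5 MHz, folds to fs − 12.14 MHz = 6.86 MHz.
12.28 MHz > fs/2 = 9.5 MHz, folds to fs − 12.28 MHz = 6.72 MHz.
82.34 MHz mod fs = 6.34 MHz.
6.34 MHz ≤ fs/2 = 9.5 MHz, appears at 6.34 MHz.
12.66 MHz > fs/2 = 9.5 MHz, folds to fs − 12.66 MHz = 6.34 MHz.
Distinct values: {6.34 MHz, 6.72 MHz, 6.86 MHz} → 3.

3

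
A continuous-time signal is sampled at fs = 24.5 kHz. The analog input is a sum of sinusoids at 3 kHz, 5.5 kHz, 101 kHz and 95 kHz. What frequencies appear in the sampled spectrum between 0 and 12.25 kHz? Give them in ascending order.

fs/2 = 12.25 kHz.
3 kHz ≤ fs/2 = 12.25 kHz, passes unchanged.
5.5 kHz ≤ fs/2 = 12.25 kHz, passes unchanged.
101 kHz mod fs = 3 kHz.
3 kHz ≤ fs/2 = 12.25 kHz, appears at 3 kHz.
95 kHz mod fs = 21.5 kHz.
21.5 kHz > fs/2 = 12.25 kHz, folds to fs − 21.5 kHz = 3 kHz.
Distinct values: {3 kHz, 5.5 kHz}.

3 kHz, 5.5 kHz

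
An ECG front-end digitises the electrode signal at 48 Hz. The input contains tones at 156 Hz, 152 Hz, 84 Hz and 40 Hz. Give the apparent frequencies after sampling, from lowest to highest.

fs/2 = 24 Hz.
156 Hz mod fs = 12 Hz.
12 Hz ≤ fs/2 = 24 Hz, appears at 12 Hz.
152 Hz mod fs = 8 Hz.
8 Hz ≤ fs/2 = 24 Hz, appears at 8 Hz.
84 Hz mod fs = 36 Hz.
36 Hz > fs/2 = 24 Hz, folds to fs − 36 Hz = 12 Hz.
40 Hz > fs/2 = 24 Hz, folds to fs − 40 Hz = 8 Hz.
Distinct values: {8 Hz, 12 Hz}.

8 Hz, 12 Hz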